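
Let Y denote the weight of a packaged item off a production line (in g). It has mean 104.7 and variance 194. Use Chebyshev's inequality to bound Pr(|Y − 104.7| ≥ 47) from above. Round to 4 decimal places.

0.0878

Chebyshev: Pr(|Y − μ| ≥ t) ≤ Var(Y)/t².
Bound = 194 / 2209 = 0.0878.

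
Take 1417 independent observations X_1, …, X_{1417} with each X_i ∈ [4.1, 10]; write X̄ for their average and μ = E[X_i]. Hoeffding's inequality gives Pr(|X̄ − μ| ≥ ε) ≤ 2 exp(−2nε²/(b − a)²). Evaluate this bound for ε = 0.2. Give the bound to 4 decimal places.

0.0770

Exponent: 2nε²/(b − a)² = 2·1417·0.2² / 5.9² = 3.25654.
Bound = 2·exp(−3.25654) = 0.07704.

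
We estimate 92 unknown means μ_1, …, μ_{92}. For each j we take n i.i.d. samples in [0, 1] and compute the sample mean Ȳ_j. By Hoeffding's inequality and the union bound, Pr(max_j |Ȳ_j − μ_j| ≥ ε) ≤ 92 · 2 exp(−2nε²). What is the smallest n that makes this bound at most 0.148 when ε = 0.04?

2227

Need 2·92·exp(−2nε²) ≤ 0.148, i.e. exp(−2nε²) ≤ 0.148/184.
So 2nε² ≥ ln(184/0.148) = 7.125479.
Hence n ≥ 7.125479/(2·0.04²) = 2226.712.
The smallest integer n is 2227.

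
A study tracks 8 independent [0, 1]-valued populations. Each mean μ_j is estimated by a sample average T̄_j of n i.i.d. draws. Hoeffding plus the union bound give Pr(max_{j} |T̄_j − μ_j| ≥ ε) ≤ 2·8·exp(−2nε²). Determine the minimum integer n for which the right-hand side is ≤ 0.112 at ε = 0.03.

2757

Need 2·8·exp(−2nε²) ≤ 0.112, i.e. exp(−2nε²) ≤ 0.112/16.
So 2nε² ≥ ln(16/0.112) = 4.961845.
Hence n ≥ 4.961845/(2·0.03²) = 2756.581.
The smallest integer n is 2757.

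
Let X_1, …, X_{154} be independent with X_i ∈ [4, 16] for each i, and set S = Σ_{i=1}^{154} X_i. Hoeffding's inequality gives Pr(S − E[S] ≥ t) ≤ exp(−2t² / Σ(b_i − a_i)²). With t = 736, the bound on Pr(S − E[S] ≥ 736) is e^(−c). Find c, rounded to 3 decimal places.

48.854

Σ(b_i − a_i)² = 154·(12)² = 22176.
c = 2t²/22176 = 2·736²/22176 = 48.8543.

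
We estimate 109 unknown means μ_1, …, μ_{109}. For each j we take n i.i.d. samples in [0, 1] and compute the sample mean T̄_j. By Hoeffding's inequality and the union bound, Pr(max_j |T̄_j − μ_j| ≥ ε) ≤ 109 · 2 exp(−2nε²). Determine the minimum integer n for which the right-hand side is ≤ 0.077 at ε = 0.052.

Need 2·109·exp(−2nε²) ≤ 0.077, i.e. exp(−2nε²) ≤ 0.077/218.
So 2nε² ≥ ln(218/0.077) = 7.948445.
Hence n ≥ 7.948445/(2·0.052²) = 1469.757.
The smallest integer n is 1470.

1470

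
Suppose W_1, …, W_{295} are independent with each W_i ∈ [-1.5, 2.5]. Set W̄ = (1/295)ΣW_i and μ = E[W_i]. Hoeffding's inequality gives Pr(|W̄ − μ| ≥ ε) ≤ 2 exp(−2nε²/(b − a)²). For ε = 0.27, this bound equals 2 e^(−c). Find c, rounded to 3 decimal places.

c = 2nε²/(b − a)² = 2·295·0.27² / 4² = 2.6882.

2.688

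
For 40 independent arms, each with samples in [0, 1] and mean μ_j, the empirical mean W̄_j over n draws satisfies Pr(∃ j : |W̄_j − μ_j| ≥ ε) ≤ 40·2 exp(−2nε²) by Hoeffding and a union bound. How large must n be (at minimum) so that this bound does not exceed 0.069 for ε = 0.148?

162

Need 2·40·exp(−2nε²) ≤ 0.069, i.e. exp(−2nε²) ≤ 0.069/80.
So 2nε² ≥ ln(80/0.069) = 7.055675.
Hence n ≥ 7.055675/(2·0.148²) = 161.059.
The smallest integer n is 162.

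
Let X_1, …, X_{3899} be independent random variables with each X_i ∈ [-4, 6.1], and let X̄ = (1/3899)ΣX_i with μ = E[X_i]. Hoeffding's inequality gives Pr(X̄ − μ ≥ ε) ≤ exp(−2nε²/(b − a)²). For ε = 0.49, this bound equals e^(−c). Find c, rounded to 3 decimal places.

c = 2nε²/(b − a)² = 2·3899·0.49² / 10.1² = 18.3541.

18.354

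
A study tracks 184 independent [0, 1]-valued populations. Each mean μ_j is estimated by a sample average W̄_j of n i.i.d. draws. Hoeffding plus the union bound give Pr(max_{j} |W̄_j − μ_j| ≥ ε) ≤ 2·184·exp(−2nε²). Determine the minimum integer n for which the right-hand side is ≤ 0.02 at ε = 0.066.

Need 2·184·exp(−2nε²) ≤ 0.02, i.e. exp(−2nε²) ≤ 0.02/368.
So 2nε² ≥ ln(368/0.02) = 9.820106.
Hence n ≥ 9.820106/(2·0.066²) = 1127.193.
The smallest integer n is 1128.

1128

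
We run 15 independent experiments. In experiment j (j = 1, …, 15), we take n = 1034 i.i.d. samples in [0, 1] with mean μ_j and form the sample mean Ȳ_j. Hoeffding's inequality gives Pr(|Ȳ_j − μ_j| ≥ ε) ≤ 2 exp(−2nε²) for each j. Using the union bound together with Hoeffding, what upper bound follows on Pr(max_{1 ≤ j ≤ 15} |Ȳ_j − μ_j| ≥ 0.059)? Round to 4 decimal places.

0.0224

Per-experiment Hoeffding bound: 2·exp(−2·1034·0.059²) = 2·exp(−7.19871) = 0.0014951.
Union bound over 15 events: 15·0.0014951 = 0.02243.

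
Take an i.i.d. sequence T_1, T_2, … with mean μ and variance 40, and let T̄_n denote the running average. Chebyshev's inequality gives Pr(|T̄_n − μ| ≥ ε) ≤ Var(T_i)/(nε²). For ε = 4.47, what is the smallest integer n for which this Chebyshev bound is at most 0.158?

Require 40/(n·4.47²) ≤ 0.158, i.e. n ≥ 40/(0.158·4.47²) = 12.670.
The smallest integer n is 13.

13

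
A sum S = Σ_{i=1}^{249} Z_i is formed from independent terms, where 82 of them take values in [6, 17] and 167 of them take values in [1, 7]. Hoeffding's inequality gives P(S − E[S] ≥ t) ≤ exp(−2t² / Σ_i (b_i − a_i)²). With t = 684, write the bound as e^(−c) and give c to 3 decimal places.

Σ(b_i − a_i)² = 82·11² + 167·6² = 15934.
c = 2t² / 15934 = 2·684² / 15934 = 58.7242.

58.724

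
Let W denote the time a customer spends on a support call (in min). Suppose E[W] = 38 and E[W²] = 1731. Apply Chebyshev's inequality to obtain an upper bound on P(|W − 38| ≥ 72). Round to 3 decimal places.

Var(W) = E[W²] − (E[W])² = 1731 − 1444 = 287.
Chebyshev's inequality: P(|W − μ| ≥ t) ≤ Var(W)/t² = 287/5184 = 0.0554.

0.055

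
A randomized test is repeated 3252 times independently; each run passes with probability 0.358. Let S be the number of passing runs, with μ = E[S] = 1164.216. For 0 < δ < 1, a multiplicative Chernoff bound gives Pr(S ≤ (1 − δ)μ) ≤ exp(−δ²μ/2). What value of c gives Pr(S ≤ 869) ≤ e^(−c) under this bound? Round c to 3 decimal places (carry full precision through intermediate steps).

Write 869 = (1 − δ)μ, so δ = 1 − 869/1164.216 = 0.2535749…
Then the exponent is δ²μ/2 = (μ − 869)²/(2μ) = 37.429689.

37.430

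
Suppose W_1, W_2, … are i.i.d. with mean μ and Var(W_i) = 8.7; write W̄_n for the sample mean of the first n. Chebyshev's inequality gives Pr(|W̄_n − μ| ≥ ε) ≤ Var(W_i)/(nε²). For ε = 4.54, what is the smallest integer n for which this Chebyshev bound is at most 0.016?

27

Require 8.7/(n·4.54²) ≤ 0.016, i.e. n ≥ 8.7/(0.016·4.54²) = 26.381.
The smallest integer n is 27.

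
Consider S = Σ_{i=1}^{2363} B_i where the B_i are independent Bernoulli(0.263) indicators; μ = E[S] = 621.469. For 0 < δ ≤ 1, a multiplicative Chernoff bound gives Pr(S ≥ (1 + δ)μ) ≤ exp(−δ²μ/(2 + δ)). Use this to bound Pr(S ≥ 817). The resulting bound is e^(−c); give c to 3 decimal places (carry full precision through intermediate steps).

Write 817 = (1 + δ)μ, so δ = 817/621.469 − 1 = 0.3146271…
Then the exponent is δ²μ/(2 + δ) = (817 − μ)² / (μ·(2 + δ)) = 26.578516.

26.579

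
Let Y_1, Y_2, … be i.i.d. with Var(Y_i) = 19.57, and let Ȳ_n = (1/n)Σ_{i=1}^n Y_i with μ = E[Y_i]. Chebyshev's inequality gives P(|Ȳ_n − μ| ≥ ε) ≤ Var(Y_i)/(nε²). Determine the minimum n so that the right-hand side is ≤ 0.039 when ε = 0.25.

8029

Require 19.57/(n·0.25²) ≤ 0.039, i.e. n ≥ 19.57/(0.039·0.25²) = 8028.718.
The smallest integer n is 8029.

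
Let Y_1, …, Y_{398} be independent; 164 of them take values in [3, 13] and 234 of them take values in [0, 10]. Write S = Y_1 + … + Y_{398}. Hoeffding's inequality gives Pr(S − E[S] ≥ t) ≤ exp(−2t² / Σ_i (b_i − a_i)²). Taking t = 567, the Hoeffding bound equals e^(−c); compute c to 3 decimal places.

Σ(b_i − a_i)² = 164·10² + 234·10² = 39800.
c = 2t² / 39800 = 2·567² / 39800 = 16.1552.

16.155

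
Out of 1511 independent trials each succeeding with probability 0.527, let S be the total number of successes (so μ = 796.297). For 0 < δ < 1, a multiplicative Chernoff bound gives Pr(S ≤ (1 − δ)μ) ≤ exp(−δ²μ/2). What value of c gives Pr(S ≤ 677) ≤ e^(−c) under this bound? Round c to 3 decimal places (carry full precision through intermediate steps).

Write 677 = (1 − δ)μ, so δ = 1 − 677/796.297 = 0.1498147…
Then the exponent is δ²μ/2 = (μ − 677)²/(2μ) = 8.936222.

8.936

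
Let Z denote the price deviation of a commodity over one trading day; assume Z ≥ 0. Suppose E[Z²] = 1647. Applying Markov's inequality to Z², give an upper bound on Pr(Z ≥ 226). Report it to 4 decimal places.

Since Z ≥ 0, the event {Z ≥ 226} is the same as {Z² ≥ 51076}.
Markov's inequality applied to Z² gives Pr(Z² ≥ 51076) ≤ E[Z²]/51076 = 1647/51076 = 0.0322.

0.0322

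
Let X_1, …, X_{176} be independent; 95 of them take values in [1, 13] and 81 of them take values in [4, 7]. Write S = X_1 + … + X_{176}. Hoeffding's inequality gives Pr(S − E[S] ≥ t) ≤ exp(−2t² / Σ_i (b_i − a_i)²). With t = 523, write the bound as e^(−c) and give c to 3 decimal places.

37.966

Σ(b_i − a_i)² = 95·12² + 81·3² = 14409.
c = 2t² / 14409 = 2·523² / 14409 = 37.9664.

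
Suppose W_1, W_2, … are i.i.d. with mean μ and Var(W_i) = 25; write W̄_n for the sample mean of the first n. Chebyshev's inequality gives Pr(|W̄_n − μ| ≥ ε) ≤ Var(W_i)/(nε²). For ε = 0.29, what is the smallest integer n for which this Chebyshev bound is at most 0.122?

2437

Require 25/(n·0.29²) ≤ 0.122, i.e. n ≥ 25/(0.122·0.29²) = 2436.600.
The smallest integer n is 2437.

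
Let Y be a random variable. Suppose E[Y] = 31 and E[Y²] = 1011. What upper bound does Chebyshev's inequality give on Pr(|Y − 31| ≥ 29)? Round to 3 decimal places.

Var(Y) = E[Y²] − (E[Y])² = 1011 − 961 = 50.
Chebyshev's inequality: Pr(|Y − μ| ≥ t) ≤ Var(Y)/t² = 50/841 = 0.0595.

0.059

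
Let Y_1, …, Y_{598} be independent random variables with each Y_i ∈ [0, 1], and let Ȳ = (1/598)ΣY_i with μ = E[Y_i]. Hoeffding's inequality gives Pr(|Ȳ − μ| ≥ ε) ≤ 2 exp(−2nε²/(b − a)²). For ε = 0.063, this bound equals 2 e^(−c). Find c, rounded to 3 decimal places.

c = 2nε²/(b − a)² = 2·598·0.063² / 1² = 4.7469.

4.747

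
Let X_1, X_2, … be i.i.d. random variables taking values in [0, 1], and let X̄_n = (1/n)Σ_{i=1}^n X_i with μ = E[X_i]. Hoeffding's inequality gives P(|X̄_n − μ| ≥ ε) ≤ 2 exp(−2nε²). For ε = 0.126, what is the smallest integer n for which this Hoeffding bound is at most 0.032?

131

Require 2·exp(−2nε²) ≤ 0.032, i.e. 2nε² ≥ ln(2/0.032) = 4.135167.
So n ≥ 4.135167 / (2·0.126²) = 130.233.
The smallest integer n is 131.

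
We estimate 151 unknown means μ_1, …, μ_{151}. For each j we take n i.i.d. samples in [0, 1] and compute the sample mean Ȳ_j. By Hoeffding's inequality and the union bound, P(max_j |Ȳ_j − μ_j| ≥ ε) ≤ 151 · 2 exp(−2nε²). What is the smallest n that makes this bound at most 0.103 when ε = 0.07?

815

Need 2·151·exp(−2nε²) ≤ 0.103, i.e. exp(−2nε²) ≤ 0.103/302.
So 2nε² ≥ ln(302/0.103) = 7.983453.
Hence n ≥ 7.983453/(2·0.07²) = 814.638.
The smallest integer n is 815.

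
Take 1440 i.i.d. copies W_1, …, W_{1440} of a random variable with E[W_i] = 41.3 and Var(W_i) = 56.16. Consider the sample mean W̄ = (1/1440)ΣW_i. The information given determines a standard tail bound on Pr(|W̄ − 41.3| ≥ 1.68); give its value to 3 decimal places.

0.014

With mean and variance of each term known, Chebyshev's inequality bounds the deviation of the sum (or sample mean).
Var(W̄) = Var(W_i)/n = 56.16/1440 = 0.039.
Chebyshev: Pr(|W̄ − 41.3| ≥ 1.68) ≤ Var(W̄)/(1.68)² = 56.16/(1440·1.68²) = 0.0138.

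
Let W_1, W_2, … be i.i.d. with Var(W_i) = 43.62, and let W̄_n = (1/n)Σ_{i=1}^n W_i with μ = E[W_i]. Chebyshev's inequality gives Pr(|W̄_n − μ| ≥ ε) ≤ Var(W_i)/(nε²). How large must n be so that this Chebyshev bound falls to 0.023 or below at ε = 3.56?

Require 43.62/(n·3.56²) ≤ 0.023, i.e. n ≥ 43.62/(0.023·3.56²) = 149.643.
The smallest integer n is 150.

150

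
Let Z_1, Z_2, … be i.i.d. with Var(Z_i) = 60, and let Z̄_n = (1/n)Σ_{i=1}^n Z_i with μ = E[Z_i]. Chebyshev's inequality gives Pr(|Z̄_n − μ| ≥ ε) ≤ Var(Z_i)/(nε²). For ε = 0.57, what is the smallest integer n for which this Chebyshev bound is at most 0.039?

Require 60/(n·0.57²) ≤ 0.039, i.e. n ≥ 60/(0.039·0.57²) = 4735.185.
The smallest integer n is 4736.

4736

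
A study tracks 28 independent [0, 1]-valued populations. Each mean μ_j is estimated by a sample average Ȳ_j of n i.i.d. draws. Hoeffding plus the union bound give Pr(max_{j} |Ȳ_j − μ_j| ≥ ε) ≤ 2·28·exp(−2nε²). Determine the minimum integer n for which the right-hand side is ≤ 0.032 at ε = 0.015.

16595

Need 2·28·exp(−2nε²) ≤ 0.032, i.e. exp(−2nε²) ≤ 0.032/56.
So 2nε² ≥ ln(56/0.032) = 7.467371.
Hence n ≥ 7.467371/(2·0.015²) = 16594.158.
The smallest integer n is 16595.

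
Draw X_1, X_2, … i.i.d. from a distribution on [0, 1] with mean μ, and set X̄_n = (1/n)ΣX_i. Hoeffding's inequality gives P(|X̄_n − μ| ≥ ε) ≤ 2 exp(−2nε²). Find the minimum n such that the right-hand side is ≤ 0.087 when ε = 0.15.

Require 2·exp(−2nε²) ≤ 0.087, i.e. 2nε² ≥ ln(2/0.087) = 3.134994.
So n ≥ 3.134994 / (2·0.15²) = 69.667.
The smallest integer n is 70.

70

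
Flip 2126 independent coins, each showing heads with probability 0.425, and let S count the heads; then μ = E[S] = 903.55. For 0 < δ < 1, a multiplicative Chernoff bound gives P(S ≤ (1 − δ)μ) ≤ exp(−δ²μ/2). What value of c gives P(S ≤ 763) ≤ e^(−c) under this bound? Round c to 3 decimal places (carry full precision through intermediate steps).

Write 763 = (1 − δ)μ, so δ = 1 − 763/903.55 = 0.1555531…
Then the exponent is δ²μ/2 = (μ − 763)²/(2μ) = 10.931494.

10.931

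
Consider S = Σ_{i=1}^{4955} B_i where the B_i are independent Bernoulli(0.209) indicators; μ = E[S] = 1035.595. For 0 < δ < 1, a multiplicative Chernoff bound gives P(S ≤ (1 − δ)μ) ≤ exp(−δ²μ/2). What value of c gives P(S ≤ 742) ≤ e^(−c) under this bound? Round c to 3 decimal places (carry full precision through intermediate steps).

Write 742 = (1 − δ)μ, so δ = 1 − 742/1035.595 = 0.2835037…
Then the exponent is δ²μ/2 = (μ − 742)²/(2μ) = 41.617632.

41.618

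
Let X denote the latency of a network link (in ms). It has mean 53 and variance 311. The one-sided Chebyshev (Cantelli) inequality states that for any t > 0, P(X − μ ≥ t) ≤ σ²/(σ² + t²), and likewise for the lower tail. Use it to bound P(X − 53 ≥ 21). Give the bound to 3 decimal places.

Here σ² = 311 and t = 21, so σ² + t² = 752.
Cantelli's bound: 311/752 = 0.4136.

0.414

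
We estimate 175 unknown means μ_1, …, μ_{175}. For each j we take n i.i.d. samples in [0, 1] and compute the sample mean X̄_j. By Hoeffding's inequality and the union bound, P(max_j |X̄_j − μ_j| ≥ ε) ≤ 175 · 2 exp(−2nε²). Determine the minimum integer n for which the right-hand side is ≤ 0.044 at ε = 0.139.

Need 2·175·exp(−2nε²) ≤ 0.044, i.e. exp(−2nε²) ≤ 0.044/350.
So 2nε² ≥ ln(350/0.044) = 8.981499.
Hence n ≥ 8.981499/(2·0.139²) = 232.428.
The smallest integer n is 233.

233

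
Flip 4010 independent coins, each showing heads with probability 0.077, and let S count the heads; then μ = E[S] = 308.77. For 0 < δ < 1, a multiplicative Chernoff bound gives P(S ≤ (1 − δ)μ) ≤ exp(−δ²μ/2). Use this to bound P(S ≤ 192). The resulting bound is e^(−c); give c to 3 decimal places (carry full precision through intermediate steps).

Write 192 = (1 − δ)μ, so δ = 1 − 192/308.77 = 0.3781779…
Then the exponent is δ²μ/2 = (μ − 192)²/(2μ) = 22.079919.

22.080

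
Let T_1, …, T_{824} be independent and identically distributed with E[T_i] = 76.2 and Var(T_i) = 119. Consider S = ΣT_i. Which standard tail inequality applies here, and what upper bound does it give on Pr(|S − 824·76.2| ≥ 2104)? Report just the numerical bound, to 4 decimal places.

With mean and variance of each term known, Chebyshev's inequality bounds the deviation of the sum (or sample mean).
Var(S) = n·Var(T_i) = 824·119 = 98056.
Chebyshev: Pr(|S − 824·76.2| ≥ 2104) ≤ Var(S)/2104² = 98056/4426816 = 0.0222.

0.0222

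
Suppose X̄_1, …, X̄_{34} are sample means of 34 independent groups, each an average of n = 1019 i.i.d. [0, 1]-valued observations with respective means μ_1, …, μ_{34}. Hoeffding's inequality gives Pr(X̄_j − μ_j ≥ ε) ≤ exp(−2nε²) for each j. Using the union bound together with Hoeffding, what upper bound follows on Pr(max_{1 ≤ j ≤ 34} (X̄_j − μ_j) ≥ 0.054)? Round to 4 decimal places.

0.0892

Per-experiment Hoeffding bound: exp(−2·1019·0.054²) = exp(−5.94281) = 0.0026246.
Union bound over 34 events: 34·0.0026246 = 0.08924.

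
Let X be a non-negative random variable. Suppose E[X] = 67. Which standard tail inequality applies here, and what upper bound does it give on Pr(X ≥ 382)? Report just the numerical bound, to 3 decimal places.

0.175

Only the mean of a non-negative variable is known, so Markov's inequality is the applicable tail bound.
Markov's inequality: for a non-negative random variable, Pr(X ≥ a) ≤ E[X]/a.
Here E[X] = 67 and a = 382, so the bound is 67/382 = 0.1754.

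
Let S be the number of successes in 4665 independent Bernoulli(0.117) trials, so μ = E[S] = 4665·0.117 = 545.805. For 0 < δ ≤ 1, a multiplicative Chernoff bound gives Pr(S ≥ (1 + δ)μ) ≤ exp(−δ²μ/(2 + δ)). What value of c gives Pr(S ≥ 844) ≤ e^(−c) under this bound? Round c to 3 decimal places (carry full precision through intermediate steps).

Write 844 = (1 + δ)μ, so δ = 844/545.805 − 1 = 0.5463398…
Then the exponent is δ²μ/(2 + δ) = (844 − μ)² / (μ·(2 + δ)) = 63.980384.

63.980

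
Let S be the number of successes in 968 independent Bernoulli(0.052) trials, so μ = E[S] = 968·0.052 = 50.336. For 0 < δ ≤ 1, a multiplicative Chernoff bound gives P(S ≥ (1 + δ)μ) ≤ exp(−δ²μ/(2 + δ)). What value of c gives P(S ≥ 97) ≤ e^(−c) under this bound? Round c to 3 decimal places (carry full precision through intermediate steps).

14.779

Write 97 = (1 + δ)μ, so δ = 97/50.336 − 1 = 0.9270502…
Then the exponent is δ²μ/(2 + δ) = (97 − μ)² / (μ·(2 + δ)) = 14.779340.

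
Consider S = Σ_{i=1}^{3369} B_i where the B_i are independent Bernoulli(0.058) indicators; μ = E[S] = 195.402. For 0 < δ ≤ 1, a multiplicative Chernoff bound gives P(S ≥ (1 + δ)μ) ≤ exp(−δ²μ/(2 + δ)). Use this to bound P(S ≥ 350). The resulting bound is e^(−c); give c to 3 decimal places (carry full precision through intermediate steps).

Write 350 = (1 + δ)μ, so δ = 350/195.402 − 1 = 0.7911792…
Then the exponent is δ²μ/(2 + δ) = (350 − μ)² / (μ·(2 + δ)) = 43.821881.

43.822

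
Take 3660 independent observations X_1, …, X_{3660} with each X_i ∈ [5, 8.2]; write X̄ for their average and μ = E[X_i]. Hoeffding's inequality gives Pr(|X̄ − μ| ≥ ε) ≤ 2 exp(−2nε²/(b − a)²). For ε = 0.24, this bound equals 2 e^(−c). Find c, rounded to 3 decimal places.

41.175

c = 2nε²/(b − a)² = 2·3660·0.24² / 3.2² = 41.1750.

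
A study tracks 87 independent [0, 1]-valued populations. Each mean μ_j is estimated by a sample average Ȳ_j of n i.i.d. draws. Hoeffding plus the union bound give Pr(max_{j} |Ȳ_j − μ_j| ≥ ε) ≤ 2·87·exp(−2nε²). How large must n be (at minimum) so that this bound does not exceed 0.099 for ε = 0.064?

913

Need 2·87·exp(−2nε²) ≤ 0.099, i.e. exp(−2nε²) ≤ 0.099/174.
So 2nε² ≥ ln(174/0.099) = 7.471691.
Hence n ≥ 7.471691/(2·0.064²) = 912.072.
The smallest integer n is 913.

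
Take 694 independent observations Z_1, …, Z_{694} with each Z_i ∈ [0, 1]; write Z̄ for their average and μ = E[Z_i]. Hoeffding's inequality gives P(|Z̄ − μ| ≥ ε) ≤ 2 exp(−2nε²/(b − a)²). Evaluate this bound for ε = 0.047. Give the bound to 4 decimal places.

Exponent: 2nε²/(b − a)² = 2·694·0.047² / 1² = 3.06609.
Bound = 2·exp(−3.06609) = 0.09321.

0.0932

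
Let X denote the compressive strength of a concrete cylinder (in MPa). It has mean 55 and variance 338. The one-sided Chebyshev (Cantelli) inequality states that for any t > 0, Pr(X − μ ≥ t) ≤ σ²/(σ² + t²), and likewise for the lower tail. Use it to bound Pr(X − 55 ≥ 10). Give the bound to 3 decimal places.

0.772

Here σ² = 338 and t = 10, so σ² + t² = 438.
Cantelli's bound: 338/438 = 0.7717.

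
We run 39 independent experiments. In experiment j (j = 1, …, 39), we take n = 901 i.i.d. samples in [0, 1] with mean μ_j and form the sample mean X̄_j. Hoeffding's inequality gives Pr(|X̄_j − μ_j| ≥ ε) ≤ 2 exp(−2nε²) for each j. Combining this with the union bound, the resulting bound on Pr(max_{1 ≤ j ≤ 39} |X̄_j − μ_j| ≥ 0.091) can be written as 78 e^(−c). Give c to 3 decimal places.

14.922

Union bound over the 39 events: Pr(max_{1 ≤ j ≤ 39} |X̄_j − μ_j| ≥ 0.091) ≤ 39·2·exp(−2nε²) = 78 exp(−2·901·0.091²).
So c = 2·901·0.091² = 14.9224.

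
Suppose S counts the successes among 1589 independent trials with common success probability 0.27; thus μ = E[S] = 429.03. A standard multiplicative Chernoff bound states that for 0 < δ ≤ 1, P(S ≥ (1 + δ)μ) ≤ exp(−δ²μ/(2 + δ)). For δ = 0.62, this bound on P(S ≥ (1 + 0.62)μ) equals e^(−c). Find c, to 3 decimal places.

62.946

c = δ²μ/(2 + δ) = 0.62²·429.03/(2 + 0.62) = 62.9462.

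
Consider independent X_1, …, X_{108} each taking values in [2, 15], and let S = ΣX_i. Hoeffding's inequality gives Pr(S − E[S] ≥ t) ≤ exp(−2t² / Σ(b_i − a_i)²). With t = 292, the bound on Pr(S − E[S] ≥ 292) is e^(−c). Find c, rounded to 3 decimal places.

Σ(b_i − a_i)² = 108·(13)² = 18252.
c = 2t²/18252 = 2·292²/18252 = 9.3430.

9.343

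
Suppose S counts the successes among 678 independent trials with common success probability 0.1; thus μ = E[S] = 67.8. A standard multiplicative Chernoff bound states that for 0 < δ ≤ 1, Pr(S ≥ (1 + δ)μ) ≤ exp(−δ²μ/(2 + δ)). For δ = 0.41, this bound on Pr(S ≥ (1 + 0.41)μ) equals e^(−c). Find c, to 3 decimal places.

4.729

c = δ²μ/(2 + δ) = 0.41²·67.8/(2 + 0.41) = 4.7291.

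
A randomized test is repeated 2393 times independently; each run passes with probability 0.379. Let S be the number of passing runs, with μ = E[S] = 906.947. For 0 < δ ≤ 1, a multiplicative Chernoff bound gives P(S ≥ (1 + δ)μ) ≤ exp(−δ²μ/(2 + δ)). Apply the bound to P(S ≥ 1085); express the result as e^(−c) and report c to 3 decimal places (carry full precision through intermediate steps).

15.916

Write 1085 = (1 + δ)μ, so δ = 1085/906.947 − 1 = 0.1963213…
Then the exponent is δ²μ/(2 + δ) = (1085 − μ)² / (μ·(2 + δ)) = 15.915519.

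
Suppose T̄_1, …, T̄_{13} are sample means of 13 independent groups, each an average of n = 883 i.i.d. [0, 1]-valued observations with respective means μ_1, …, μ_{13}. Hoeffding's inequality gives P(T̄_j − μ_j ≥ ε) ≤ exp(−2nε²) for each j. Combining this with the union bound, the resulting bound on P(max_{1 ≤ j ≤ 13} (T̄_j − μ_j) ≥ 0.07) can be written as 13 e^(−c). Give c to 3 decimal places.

8.653

Union bound over the 13 events: P(max_{1 ≤ j ≤ 13} (T̄_j − μ_j) ≥ 0.07) ≤ 13·exp(−2nε²) = 13 exp(−2·883·0.07²).
So c = 2·883·0.07² = 8.6534.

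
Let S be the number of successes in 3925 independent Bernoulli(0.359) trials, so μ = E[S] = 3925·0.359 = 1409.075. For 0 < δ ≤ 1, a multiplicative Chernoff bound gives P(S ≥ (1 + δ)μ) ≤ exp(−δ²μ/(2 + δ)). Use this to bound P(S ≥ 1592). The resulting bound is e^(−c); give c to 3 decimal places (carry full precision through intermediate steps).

11.150

Write 1592 = (1 + δ)μ, so δ = 1592/1409.075 − 1 = 0.1298192…
Then the exponent is δ²μ/(2 + δ) = (1592 − μ)² / (μ·(2 + δ)) = 11.149857.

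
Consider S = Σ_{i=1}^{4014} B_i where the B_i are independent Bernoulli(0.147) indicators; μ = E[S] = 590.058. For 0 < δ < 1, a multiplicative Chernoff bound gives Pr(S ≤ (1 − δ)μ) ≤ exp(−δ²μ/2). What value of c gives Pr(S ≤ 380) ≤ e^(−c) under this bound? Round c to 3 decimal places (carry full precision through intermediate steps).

37.390

Write 380 = (1 − δ)μ, so δ = 1 − 380/590.058 = 0.3559955…
Then the exponent is δ²μ/2 = (μ − 380)²/(2μ) = 37.389853.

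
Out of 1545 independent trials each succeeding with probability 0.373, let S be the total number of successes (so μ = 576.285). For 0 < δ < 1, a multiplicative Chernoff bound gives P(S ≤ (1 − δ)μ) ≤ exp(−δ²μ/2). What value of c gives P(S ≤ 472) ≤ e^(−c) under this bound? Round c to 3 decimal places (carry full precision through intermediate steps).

Write 472 = (1 − δ)μ, so δ = 1 − 472/576.285 = 0.1809608…
Then the exponent is δ²μ/2 = (μ − 472)²/(2μ) = 9.435749.

9.436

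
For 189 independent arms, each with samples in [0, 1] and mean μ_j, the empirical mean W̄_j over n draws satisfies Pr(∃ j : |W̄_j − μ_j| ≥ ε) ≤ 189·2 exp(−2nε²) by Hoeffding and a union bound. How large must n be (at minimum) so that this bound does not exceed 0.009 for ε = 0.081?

Need 2·189·exp(−2nε²) ≤ 0.009, i.e. exp(−2nε²) ≤ 0.009/378.
So 2nε² ≥ ln(378/0.009) = 10.645425.
Hence n ≥ 10.645425/(2·0.081²) = 811.265.
The smallest integer n is 812.

812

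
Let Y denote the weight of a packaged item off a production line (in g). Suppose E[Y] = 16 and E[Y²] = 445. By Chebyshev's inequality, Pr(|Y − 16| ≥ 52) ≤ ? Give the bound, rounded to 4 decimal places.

Var(Y) = E[Y²] − (E[Y])² = 445 − 256 = 189.
Chebyshev's inequality: Pr(|Y − μ| ≥ t) ≤ Var(Y)/t² = 189/2704 = 0.0699.

0.0699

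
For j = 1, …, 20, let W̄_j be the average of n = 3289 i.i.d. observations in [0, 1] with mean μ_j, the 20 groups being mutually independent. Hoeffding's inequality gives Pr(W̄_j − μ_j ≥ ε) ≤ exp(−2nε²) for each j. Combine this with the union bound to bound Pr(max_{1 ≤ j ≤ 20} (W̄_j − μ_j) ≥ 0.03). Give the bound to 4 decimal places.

0.0537

Per-experiment Hoeffding bound: exp(−2·3289·0.03²) = exp(−5.92020) = 0.0026847.
Union bound over 20 events: 20·0.0026847 = 0.05369.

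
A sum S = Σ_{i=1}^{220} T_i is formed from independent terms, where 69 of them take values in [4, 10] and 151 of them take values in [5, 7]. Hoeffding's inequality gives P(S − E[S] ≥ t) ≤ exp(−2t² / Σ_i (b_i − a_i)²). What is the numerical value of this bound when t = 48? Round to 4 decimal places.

0.2249

Σ(b_i − a_i)² = 69·6² + 151·2² = 3088.
Exponent = 2·48² / 3088 = 1.49223.
Bound = exp(−1.49223) = 0.22487.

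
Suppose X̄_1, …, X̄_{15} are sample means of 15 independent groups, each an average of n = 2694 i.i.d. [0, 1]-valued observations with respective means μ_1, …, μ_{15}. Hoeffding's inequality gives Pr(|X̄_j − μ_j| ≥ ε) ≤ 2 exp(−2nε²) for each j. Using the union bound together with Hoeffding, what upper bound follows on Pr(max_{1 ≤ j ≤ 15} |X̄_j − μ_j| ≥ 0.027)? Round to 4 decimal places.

Per-experiment Hoeffding bound: 2·exp(−2·2694·0.027²) = 2·exp(−3.92785) = 0.039372.
Union bound over 15 events: 15·0.039372 = 0.59058.

0.5906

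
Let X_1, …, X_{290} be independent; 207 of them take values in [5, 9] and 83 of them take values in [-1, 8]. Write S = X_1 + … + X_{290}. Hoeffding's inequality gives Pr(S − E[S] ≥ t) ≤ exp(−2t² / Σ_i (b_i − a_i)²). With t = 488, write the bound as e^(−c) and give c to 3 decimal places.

Σ(b_i − a_i)² = 207·4² + 83·9² = 10035.
c = 2t² / 10035 = 2·488² / 10035 = 47.4627.

47.463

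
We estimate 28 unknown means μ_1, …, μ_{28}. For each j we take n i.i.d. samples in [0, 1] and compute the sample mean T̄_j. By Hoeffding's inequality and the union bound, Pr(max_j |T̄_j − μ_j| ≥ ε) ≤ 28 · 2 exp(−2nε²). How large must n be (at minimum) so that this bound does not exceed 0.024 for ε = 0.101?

Need 2·28·exp(−2nε²) ≤ 0.024, i.e. exp(−2nε²) ≤ 0.024/56.
So 2nε² ≥ ln(56/0.024) = 7.755053.
Hence n ≥ 7.755053/(2·0.101²) = 380.112.
The smallest integer n is 381.

381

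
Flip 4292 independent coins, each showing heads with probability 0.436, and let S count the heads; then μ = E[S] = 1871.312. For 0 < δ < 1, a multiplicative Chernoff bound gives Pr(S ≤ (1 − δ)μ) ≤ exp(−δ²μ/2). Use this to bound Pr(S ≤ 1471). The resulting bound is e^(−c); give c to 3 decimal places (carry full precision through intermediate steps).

42.817

Write 1471 = (1 − δ)μ, so δ = 1 − 1471/1871.312 = 0.2139205…
Then the exponent is δ²μ/2 = (μ − 1471)²/(2μ) = 42.817472.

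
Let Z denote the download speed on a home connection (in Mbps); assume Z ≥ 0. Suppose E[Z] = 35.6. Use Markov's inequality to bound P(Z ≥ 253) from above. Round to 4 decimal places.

0.1407

Markov's inequality: for a non-negative random variable, P(Z ≥ a) ≤ E[Z]/a.
Here E[Z] = 35.6 and a = 253, so the bound is 35.6/253 = 0.1407.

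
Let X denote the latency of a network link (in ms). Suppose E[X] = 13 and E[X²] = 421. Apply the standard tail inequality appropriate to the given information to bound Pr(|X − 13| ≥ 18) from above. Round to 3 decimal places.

The first two moments determine the variance, so Chebyshev's inequality is the sharpest standard bound available.
Var(X) = E[X²] − (E[X])² = 421 − 169 = 252.
Chebyshev's inequality: Pr(|X − μ| ≥ t) ≤ Var(X)/t² = 252/324 = 0.7778.

0.778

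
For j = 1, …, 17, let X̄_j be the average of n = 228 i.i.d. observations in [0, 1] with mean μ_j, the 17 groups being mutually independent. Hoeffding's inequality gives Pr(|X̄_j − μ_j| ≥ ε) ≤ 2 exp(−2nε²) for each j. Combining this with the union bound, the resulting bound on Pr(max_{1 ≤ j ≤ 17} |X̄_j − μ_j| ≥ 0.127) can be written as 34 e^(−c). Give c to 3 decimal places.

Union bound over the 17 events: Pr(max_{1 ≤ j ≤ 17} |X̄_j − μ_j| ≥ 0.127) ≤ 17·2·exp(−2nε²) = 34 exp(−2·228·0.127²).
So c = 2·228·0.127² = 7.3548.

7.355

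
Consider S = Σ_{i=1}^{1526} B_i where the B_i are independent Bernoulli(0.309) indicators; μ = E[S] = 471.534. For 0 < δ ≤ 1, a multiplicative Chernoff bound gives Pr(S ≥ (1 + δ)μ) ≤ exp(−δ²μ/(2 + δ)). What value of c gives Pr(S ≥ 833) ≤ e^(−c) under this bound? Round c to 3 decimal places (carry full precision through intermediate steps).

Write 833 = (1 + δ)μ, so δ = 833/471.534 − 1 = 0.7665746…
Then the exponent is δ²μ/(2 + δ) = (833 − μ)² / (μ·(2 + δ)) = 100.156584.

100.157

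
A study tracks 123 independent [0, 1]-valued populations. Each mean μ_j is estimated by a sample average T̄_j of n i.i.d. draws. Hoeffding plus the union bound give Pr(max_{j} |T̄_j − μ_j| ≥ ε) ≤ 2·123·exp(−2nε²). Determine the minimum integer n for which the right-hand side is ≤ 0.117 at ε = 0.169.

Need 2·123·exp(−2nε²) ≤ 0.117, i.e. exp(−2nε²) ≤ 0.117/246.
So 2nε² ≥ ln(246/0.117) = 7.650913.
Hence n ≥ 7.650913/(2·0.169²) = 133.940.
The smallest integer n is 134.

134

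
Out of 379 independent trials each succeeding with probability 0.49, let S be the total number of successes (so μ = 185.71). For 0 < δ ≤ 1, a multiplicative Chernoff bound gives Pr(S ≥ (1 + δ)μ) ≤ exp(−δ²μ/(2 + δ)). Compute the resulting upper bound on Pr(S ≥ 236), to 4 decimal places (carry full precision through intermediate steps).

0.0025

Write 236 = (1 + δ)μ, so δ = 236/185.71 − 1 = 0.2707986…
Then the exponent is δ²μ/(2 + δ) = (236 − μ)² / (μ·(2 + δ)) = 5.997212.
Bound = exp(−5.997212) = 0.00249.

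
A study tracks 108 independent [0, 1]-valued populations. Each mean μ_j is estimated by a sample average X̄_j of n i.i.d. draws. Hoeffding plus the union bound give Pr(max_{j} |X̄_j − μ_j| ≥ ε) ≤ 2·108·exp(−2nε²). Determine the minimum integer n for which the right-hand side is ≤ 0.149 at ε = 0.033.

Need 2·108·exp(−2nε²) ≤ 0.149, i.e. exp(−2nε²) ≤ 0.149/216.
So 2nε² ≥ ln(216/0.149) = 7.279087.
Hence n ≥ 7.279087/(2·0.033²) = 3342.097.
The smallest integer n is 3343.

3343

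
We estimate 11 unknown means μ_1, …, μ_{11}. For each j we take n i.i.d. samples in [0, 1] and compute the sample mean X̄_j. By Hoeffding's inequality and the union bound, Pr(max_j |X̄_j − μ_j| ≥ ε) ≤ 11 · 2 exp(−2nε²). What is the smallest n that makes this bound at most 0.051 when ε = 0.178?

96

Need 2·11·exp(−2nε²) ≤ 0.051, i.e. exp(−2nε²) ≤ 0.051/22.
So 2nε² ≥ ln(22/0.051) = 6.066972.
Hence n ≥ 6.066972/(2·0.178²) = 95.742.
The smallest integer n is 96.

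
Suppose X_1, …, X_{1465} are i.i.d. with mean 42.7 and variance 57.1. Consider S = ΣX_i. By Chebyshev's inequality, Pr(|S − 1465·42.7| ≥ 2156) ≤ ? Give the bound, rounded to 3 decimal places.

0.018

Var(S) = n·Var(X_i) = 1465·57.1 = 83651.5.
Chebyshev: Pr(|S − 1465·42.7| ≥ 2156) ≤ Var(S)/2156² = 83651.5/4648336 = 0.0180.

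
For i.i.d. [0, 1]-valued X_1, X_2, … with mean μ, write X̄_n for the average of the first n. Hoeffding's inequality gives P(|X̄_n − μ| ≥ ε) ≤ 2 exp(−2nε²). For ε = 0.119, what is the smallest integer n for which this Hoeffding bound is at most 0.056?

Require 2·exp(−2nε²) ≤ 0.056, i.e. 2nε² ≥ ln(2/0.056) = 3.575551.
So n ≥ 3.575551 / (2·0.119²) = 126.246.
The smallest integer n is 127.

127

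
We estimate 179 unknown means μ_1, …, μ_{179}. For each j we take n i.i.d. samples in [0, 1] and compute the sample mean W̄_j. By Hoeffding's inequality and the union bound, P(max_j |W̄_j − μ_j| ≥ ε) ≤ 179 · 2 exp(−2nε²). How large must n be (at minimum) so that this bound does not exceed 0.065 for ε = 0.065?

1020

Need 2·179·exp(−2nε²) ≤ 0.065, i.e. exp(−2nε²) ≤ 0.065/358.
So 2nε² ≥ ln(358/0.065) = 8.613901.
Hence n ≥ 8.613901/(2·0.065²) = 1019.397.
The smallest integer n is 1020.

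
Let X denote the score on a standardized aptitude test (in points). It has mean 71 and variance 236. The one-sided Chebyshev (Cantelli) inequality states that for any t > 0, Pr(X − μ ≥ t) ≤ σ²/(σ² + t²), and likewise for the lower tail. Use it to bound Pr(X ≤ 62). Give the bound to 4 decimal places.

Here σ² = 236 and t = 9, so σ² + t² = 317.
Cantelli's bound: 236/317 = 0.7445.

0.7445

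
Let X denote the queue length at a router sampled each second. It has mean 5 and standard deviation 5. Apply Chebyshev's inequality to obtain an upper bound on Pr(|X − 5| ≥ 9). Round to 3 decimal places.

Chebyshev: Pr(|X − μ| ≥ t) ≤ Var(X)/t².
Var(X) = σ² = 5² = 25.
Bound = 25 / 81 = 0.3086.

0.309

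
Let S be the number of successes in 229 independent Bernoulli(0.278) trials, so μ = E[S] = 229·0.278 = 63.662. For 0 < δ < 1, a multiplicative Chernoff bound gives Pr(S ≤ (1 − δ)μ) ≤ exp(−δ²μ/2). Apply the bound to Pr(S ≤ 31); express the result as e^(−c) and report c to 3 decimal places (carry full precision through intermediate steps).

Write 31 = (1 − δ)μ, so δ = 1 − 31/63.662 = 0.5130533…
Then the exponent is δ²μ/2 = (μ − 31)²/(2μ) = 8.378674.

8.379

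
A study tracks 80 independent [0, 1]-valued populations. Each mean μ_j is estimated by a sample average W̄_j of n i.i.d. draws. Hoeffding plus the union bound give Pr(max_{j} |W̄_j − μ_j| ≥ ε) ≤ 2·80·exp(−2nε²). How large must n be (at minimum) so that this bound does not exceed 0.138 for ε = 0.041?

Need 2·80·exp(−2nε²) ≤ 0.138, i.e. exp(−2nε²) ≤ 0.138/160.
So 2nε² ≥ ln(160/0.138) = 7.055675.
Hence n ≥ 7.055675/(2·0.041²) = 2098.654.
The smallest integer n is 2099.

2099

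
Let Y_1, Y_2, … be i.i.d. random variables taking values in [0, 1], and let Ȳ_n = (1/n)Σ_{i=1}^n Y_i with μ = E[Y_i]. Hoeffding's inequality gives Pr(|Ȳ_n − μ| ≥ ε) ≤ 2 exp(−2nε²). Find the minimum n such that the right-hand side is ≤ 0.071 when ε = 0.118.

120

Require 2·exp(−2nε²) ≤ 0.071, i.e. 2nε² ≥ ln(2/0.071) = 3.338223.
So n ≥ 3.338223 / (2·0.118²) = 119.873.
The smallest integer n is 120.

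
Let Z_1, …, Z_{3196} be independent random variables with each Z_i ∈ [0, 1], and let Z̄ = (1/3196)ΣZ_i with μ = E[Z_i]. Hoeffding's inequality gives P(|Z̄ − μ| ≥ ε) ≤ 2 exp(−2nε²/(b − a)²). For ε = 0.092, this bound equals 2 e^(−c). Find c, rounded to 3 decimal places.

c = 2nε²/(b − a)² = 2·3196·0.092² / 1² = 54.1019.

54.102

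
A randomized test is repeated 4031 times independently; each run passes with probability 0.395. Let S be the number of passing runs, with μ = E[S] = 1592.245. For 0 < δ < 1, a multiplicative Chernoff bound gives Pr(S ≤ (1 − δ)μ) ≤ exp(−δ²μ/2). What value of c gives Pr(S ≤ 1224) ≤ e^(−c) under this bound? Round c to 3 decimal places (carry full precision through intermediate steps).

Write 1224 = (1 − δ)μ, so δ = 1 − 1224/1592.245 = 0.2312741…
Then the exponent is δ²μ/2 = (μ − 1224)²/(2μ) = 42.582762.

42.583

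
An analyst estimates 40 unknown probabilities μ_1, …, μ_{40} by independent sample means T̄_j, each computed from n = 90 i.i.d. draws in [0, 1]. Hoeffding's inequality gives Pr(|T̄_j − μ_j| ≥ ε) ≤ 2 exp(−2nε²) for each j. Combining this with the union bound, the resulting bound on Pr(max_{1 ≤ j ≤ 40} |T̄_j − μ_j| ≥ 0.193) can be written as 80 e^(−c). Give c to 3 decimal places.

Union bound over the 40 events: Pr(max_{1 ≤ j ≤ 40} |T̄_j − μ_j| ≥ 0.193) ≤ 40·2·exp(−2nε²) = 80 exp(−2·90·0.193²).
So c = 2·90·0.193² = 6.7048.

6.705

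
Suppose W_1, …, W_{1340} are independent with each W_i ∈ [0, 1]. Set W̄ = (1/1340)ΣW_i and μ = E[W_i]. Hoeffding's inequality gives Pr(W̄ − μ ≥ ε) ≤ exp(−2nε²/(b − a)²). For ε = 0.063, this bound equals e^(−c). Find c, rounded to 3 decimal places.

10.637

c = 2nε²/(b − a)² = 2·1340·0.063² / 1² = 10.6369.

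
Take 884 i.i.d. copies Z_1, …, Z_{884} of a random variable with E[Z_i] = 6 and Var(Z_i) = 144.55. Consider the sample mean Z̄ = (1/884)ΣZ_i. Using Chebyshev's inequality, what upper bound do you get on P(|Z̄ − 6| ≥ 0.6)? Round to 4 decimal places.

Var(Z̄) = Var(Z_i)/n = 144.55/884 = 0.16352.
Chebyshev: P(|Z̄ − 6| ≥ 0.6) ≤ Var(Z̄)/(0.6)² = 144.55/(884·0.6²) = 0.4542.

0.4542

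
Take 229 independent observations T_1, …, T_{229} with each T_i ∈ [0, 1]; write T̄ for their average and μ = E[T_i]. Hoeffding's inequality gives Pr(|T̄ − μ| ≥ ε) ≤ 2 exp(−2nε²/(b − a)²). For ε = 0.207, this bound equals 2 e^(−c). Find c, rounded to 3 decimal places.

19.625

c = 2nε²/(b − a)² = 2·229·0.207² / 1² = 19.6248.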